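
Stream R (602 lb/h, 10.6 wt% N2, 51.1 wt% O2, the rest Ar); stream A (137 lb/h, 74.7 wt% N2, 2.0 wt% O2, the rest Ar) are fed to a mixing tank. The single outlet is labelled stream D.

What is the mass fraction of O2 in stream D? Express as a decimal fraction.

0.420

Total flow out = 602 + 137 = 739 lb/h.
O2 in = 602×0.511 + 137×0.020 = 310.36 lb/h.
O2 mass fraction in D = 310.36/739 = 0.420.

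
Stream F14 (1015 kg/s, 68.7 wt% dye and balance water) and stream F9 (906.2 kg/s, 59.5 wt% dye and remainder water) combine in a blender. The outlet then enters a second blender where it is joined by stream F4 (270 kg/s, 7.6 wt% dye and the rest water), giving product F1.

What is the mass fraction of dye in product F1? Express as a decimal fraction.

0.574

Overall, product flow = 2191.2 kg/s.
dye in = 1015×0.687 + 906.2×0.595 + 270×0.076 = 1257 kg/s.
dye fraction in F1 = 0.574.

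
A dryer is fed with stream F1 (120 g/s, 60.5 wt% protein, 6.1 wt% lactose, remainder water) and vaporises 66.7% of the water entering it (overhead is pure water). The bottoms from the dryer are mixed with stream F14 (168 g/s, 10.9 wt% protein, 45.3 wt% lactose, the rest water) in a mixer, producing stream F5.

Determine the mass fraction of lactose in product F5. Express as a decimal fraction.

0.319

Vapour removed = 0.667×0.334×120 = 26.733 g/s; concentrate = 93.267 g/s.
lactose reaching the mixer = 7.32 (from concentrate) + 168×0.453 = 83.424 g/s.
Product flow = 93.267 + 168 = 261.27 g/s; lactose fraction = 0.319.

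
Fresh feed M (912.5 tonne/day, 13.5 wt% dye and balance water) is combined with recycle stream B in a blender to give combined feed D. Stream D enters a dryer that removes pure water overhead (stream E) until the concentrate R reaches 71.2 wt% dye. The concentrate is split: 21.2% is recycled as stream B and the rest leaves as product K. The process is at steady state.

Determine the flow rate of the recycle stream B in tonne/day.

Overall dye balance (none leaves overhead): dye in fresh feed = dye in product, i.e. 912.5×0.135 = (1−0.212)·R·0.712.
R = 123.19/(0.712×0.788) = 219.56 tonne/day.
Recycle B = 0.212×219.56 = 46.547 tonne/day.

46.55 tonne/day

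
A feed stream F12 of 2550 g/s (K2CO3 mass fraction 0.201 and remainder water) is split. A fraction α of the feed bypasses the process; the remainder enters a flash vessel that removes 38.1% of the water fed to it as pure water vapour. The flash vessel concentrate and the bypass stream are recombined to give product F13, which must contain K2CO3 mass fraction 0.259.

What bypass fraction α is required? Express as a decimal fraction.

0.264

All 2550×0.201 = 512.55 g/s of K2CO3 reaches F13, so F13 = 512.55/0.259 = 1979 g/s and vapour = 571.04 g/s.
The evaporator receives (1−α)·2550 of feed at 0.799 water and removes 0.381 of that water:
0.381×0.799×(1−α)×2550 = 571.04
(1−α) = 571.04/776.27 = 0.7356;  α = 0.2644.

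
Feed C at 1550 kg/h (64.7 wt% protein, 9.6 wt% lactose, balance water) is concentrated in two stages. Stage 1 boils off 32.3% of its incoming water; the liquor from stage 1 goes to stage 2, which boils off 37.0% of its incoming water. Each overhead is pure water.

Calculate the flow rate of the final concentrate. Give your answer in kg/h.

water in feed = 1550×0.257 = 398.35 kg/h.
After stage 1: water left = (1−0.323)×398.35 = 269.68; stream total = 1421.3 kg/h.
After stage 2: water left = (1−0.370)×269.68 = 169.9; final concentrate = 1321.6 kg/h.

1322 kg/h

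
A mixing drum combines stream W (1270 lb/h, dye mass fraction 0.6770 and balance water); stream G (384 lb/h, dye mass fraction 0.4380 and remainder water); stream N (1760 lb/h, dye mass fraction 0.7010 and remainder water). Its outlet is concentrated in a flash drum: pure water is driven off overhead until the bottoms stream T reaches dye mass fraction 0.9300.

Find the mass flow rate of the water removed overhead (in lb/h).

982 lb/h

dye entering = 1270×0.677 + 384×0.438 + 1760×0.701 = 2261.7 lb/h.
All dye reports to T, so T = 2261.7/0.930 = 2432 lb/h.
Total feed = 3414 lb/h; overhead = 3414 − 2432 = 982.02 lb/h.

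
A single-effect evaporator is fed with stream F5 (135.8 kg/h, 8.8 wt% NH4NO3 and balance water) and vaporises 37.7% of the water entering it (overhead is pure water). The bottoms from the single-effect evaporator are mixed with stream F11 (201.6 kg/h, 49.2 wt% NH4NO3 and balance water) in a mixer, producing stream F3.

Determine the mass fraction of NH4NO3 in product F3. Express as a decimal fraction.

0.382

Vapour removed = 0.377×0.912×135.8 = 46.691 kg/h; concentrate = 89.109 kg/h.
NH4NO3 reaching the mixer = 11.95 (from concentrate) + 201.6×0.492 = 111.14 kg/h.
Product flow = 89.109 + 201.6 = 290.71 kg/h; NH4NO3 fraction = 0.382.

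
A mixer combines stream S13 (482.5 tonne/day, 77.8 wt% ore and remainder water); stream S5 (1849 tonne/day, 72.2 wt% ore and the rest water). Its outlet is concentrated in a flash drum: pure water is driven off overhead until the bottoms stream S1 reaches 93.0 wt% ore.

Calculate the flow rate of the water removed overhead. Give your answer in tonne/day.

492.4 tonne/day

ore entering = 482.5×0.778 + 1849×0.722 = 1710.4 tonne/day.
All ore reports to S1, so S1 = 1710.4/0.930 = 1839.1 tonne/day.
Total feed = 2331.5 tonne/day; overhead = 2331.5 − 1839.1 = 492.4 tonne/day.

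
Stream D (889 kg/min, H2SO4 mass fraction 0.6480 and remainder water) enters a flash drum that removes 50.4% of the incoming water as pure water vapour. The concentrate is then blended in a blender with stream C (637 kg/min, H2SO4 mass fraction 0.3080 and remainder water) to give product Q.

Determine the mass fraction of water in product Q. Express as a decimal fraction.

Vapour removed = 0.504×0.352×889 = 157.72 kg/min; concentrate = 731.28 kg/min.
water reaching the mixer = 155.21 (from concentrate) + 637×0.692 = 596.02 kg/min.
Product flow = 731.28 + 637 = 1368.3 kg/min; water fraction = 0.4356.

0.4356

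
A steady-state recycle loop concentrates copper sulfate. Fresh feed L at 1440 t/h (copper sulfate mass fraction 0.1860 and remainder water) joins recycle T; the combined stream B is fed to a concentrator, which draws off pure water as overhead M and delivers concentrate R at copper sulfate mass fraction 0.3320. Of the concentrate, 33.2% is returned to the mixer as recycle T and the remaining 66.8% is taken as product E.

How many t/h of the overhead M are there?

Overall copper sulfate balance (none leaves overhead): copper sulfate in fresh feed = copper sulfate in product, i.e. 1440×0.186 = (1−0.332)·R·0.332.
R = 267.84/(0.332×0.668) = 1207.7 t/h.
Recycle T = 0.332×1207.7 = 400.96 t/h.
Combined feed B = 1440 + 400.96 = 1841 t/h.
Overhead M = B − R = 1841 − 1207.7 = 633.25 t/h.

633.3 t/h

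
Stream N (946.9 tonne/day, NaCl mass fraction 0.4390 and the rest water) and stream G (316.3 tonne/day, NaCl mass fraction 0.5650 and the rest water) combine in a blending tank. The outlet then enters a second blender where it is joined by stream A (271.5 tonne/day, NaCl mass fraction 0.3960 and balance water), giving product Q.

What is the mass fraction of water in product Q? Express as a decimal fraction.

Overall, product flow = 1534.7 tonne/day.
water in = 946.9×0.561 + 316.3×0.435 + 271.5×0.604 = 832.79 tonne/day.
water fraction in Q = 0.5426.

0.5426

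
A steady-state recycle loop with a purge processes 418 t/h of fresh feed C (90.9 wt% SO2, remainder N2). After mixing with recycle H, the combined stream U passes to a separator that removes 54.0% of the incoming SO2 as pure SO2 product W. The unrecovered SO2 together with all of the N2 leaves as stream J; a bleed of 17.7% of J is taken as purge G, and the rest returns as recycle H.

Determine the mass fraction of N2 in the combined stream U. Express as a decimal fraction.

N2 enters only via C and leaves only via the purge: 418×0.091 = 0.177×(N2 in J), and the separator passes all N2, so N2 in U = N2 in J = 214.9 t/h.
SO2 in U: m_A = 418×0.909 + (1−0.177)·(1−0.540)·m_A, so m_A = 379.96/0.6214 = 611.44 t/h.
U = 611.44 + 214.9 = 826.35 t/h.
N2 fraction in U = 214.9/826.35 = 0.2601.

0.2601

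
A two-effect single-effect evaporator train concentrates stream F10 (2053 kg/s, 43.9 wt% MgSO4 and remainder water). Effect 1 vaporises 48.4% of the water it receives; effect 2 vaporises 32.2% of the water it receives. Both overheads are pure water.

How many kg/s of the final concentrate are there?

1304 kg/s

water in feed = 2053×0.561 = 1151.7 kg/s.
After stage 1: water left = (1−0.484)×1151.7 = 594.29; stream total = 1495.6 kg/s.
After stage 2: water left = (1−0.322)×594.29 = 402.93; final concentrate = 1304.2 kg/s.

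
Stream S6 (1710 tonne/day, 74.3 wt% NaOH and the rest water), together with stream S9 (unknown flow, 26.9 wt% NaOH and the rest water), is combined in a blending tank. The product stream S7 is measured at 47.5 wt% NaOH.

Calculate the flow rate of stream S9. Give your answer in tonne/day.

2225 tonne/day

Let S9 be the unknown flow. Total out = 1710 + S9.
NaOH balance: 1270.5 + 0.269·S9 = 0.475·(1710 + S9)
(0.269 − 0.475)·S9 = 0.475×1710 − 1270.5 = -458.28
S9 = -458.28 / -0.206 = 2224.7 tonne/day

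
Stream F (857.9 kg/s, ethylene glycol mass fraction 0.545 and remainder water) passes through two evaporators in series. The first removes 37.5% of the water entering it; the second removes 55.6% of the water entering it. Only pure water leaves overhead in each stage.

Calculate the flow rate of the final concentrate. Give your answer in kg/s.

575.9 kg/s

water in feed = 857.9×0.455 = 390.34 kg/s.
After stage 1: water left = (1−0.375)×390.34 = 243.97; stream total = 711.52 kg/s.
After stage 2: water left = (1−0.556)×243.97 = 108.32; final concentrate = 575.88 kg/s.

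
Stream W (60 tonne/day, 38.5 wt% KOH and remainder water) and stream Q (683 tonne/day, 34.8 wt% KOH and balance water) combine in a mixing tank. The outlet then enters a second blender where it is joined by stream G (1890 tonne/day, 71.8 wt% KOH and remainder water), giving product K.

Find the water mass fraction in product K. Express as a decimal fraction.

Overall, product flow = 2633 tonne/day.
water in = 60×0.615 + 683×0.652 + 1890×0.282 = 1015.2 tonne/day.
water fraction in K = 0.386.

0.386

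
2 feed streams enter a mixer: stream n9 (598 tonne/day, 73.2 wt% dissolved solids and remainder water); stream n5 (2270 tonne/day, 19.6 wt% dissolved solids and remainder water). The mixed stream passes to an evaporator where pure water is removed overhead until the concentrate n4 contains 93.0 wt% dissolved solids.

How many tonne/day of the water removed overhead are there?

dissolved solids entering = 598×0.732 + 2270×0.196 = 882.66 tonne/day.
All dissolved solids reports to n4, so n4 = 882.66/0.930 = 949.09 tonne/day.
Total feed = 2868 tonne/day; overhead = 2868 − 949.09 = 1918.9 tonne/day.

1919 tonne/day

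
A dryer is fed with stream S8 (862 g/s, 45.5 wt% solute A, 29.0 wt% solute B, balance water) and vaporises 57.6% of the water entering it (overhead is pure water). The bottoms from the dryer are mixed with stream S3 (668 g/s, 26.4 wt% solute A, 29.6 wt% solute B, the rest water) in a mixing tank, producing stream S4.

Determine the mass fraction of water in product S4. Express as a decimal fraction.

Vapour removed = 0.576×0.255×862 = 126.61 g/s; concentrate = 735.39 g/s.
water reaching the mixer = 93.199 (from concentrate) + 668×0.440 = 387.12 g/s.
Product flow = 735.39 + 668 = 1403.4 g/s; water fraction = 0.276.

0.276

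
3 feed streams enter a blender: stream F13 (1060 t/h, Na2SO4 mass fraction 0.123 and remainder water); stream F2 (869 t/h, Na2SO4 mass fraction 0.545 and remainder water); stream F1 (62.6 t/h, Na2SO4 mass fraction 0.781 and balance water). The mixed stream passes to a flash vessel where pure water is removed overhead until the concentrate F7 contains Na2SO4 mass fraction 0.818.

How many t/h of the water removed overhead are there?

Na2SO4 entering = 1060×0.123 + 869×0.545 + 62.6×0.781 = 652.88 t/h.
All Na2SO4 reports to F7, so F7 = 652.88/0.818 = 798.14 t/h.
Total feed = 1991.6 t/h; overhead = 1991.6 − 798.14 = 1193.5 t/h.

1193 t/h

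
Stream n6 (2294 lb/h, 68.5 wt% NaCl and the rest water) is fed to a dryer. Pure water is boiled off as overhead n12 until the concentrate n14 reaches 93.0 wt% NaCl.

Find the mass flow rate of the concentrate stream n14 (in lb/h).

1690 lb/h

NaCl is conserved: 2294×0.685 = 1571.4 lb/h all reports to the concentrate.
Concentrate = 1571.4/(target fraction) = 1689.7 lb/h.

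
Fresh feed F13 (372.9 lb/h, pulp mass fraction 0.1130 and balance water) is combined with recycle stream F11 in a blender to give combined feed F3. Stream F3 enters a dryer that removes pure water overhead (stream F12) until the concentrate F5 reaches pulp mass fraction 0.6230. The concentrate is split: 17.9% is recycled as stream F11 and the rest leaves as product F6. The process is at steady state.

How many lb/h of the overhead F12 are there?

305.3 lb/h

Overall pulp balance (none leaves overhead): pulp in fresh feed = pulp in product, i.e. 372.9×0.113 = (1−0.179)·F5·0.623.
F5 = 42.138/(0.623×0.821) = 82.383 lb/h.
Recycle F11 = 0.179×82.383 = 14.747 lb/h.
Combined feed F3 = 372.9 + 14.747 = 387.65 lb/h.
Overhead F12 = F3 − F5 = 387.65 − 82.383 = 305.26 lb/h.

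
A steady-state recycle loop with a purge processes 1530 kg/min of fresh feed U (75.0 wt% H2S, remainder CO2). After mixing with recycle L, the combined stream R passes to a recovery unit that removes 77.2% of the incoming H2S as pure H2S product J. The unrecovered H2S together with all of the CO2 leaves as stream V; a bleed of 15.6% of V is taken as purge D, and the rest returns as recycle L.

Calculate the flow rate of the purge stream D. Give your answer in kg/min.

CO2 enters only via U and leaves only via the purge: 1530×0.250 = 0.156×(CO2 in V), and the recovery unit passes all CO2, so CO2 in R = CO2 in V = 2451.9 kg/min.
H2S in R: m_A = 1530×0.750 + (1−0.156)·(1−0.772)·m_A, so m_A = 1147.5/0.8076 = 1420.9 kg/min.
V = (1−0.772)×1420.9 + 2451.9 = 2775.9 kg/min.
Purge D = 0.156×2775.9 = 433.04 kg/min.

433 kg/min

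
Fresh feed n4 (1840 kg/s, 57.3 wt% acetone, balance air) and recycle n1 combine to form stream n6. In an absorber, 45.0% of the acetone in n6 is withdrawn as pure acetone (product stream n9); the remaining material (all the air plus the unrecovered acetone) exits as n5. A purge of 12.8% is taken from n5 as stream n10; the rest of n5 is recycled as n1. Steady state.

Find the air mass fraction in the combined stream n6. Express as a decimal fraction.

air enters only via n4 and leaves only via the purge: 1840×0.427 = 0.128×(air in n5), and the absorber passes all air, so air in n6 = air in n5 = 6138.1 kg/s.
acetone in n6: m_A = 1840×0.573 + (1−0.128)·(1−0.450)·m_A, so m_A = 1054.3/0.5204 = 2026 kg/s.
n6 = 2026 + 6138.1 = 8164.1 kg/s.
air fraction in n6 = 6138.1/8164.1 = 0.752.

0.752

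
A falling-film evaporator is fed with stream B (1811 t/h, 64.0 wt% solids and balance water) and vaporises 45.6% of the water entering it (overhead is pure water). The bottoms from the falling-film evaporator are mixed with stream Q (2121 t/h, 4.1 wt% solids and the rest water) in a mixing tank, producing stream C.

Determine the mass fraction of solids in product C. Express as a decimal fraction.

0.343

Vapour removed = 0.456×0.360×1811 = 297.29 t/h; concentrate = 1513.7 t/h.
solids reaching the mixer = 1159 (from concentrate) + 2121×0.041 = 1246 t/h.
Product flow = 1513.7 + 2121 = 3634.7 t/h; solids fraction = 0.343.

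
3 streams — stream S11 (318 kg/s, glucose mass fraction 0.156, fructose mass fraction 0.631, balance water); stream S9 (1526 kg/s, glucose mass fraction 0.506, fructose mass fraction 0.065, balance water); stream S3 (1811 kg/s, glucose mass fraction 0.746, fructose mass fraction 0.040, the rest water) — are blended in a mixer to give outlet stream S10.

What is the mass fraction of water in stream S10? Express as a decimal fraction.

Total flow out = 318 + 1526 + 1811 = 3655 kg/s.
water in = 318×0.213 + 1526×0.429 + 1811×0.214 = 1109.9 kg/s.
water mass fraction in S10 = 1109.9/3655 = 0.304.

0.304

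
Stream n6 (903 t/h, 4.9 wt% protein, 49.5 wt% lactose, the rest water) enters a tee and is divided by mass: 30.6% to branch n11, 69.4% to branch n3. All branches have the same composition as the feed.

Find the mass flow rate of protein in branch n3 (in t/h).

30.71 t/h

Branch n3 total = 0.694×903 = 626.68 t/h.
protein in n3 = 0.049×626.68 = 30.707 t/h.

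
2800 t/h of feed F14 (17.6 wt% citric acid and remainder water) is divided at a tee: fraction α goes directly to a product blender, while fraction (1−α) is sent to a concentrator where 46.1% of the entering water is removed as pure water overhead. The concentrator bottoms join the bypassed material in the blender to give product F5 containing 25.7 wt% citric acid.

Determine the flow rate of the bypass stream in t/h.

476.8 t/h

All 2800×0.176 = 492.8 t/h of citric acid reaches F5, so F5 = 492.8/0.257 = 1917.5 t/h and vapour = 882.49 t/h.
The evaporator receives (1−α)·2800 of feed at 0.824 water and removes 0.461 of that water:
0.461×0.824×(1−α)×2800 = 882.49
(1−α) = 882.49/1063.6 = 0.8297;  α = 0.1703.
Bypass flow = 0.1703×2800 = 476.83 t/h.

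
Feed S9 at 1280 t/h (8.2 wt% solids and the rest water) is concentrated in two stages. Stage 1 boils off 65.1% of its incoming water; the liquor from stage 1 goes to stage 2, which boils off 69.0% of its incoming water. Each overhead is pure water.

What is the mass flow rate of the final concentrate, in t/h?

232.1 t/h

water in feed = 1280×0.918 = 1175 t/h.
After stage 1: water left = (1−0.651)×1175 = 410.09; stream total = 515.05 t/h.
After stage 2: water left = (1−0.690)×410.09 = 127.13; final concentrate = 232.09 t/h.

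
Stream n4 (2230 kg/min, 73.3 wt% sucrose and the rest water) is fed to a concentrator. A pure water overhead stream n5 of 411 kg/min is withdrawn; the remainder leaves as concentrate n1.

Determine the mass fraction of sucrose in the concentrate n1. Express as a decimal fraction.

0.899

sucrose is not removed: 2230×0.733 = 1634.6 kg/min of sucrose enters n1.
Concentrate = 2230 − 411 = 1819 kg/min.
Mass fraction = 1634.6/1819 = 0.899.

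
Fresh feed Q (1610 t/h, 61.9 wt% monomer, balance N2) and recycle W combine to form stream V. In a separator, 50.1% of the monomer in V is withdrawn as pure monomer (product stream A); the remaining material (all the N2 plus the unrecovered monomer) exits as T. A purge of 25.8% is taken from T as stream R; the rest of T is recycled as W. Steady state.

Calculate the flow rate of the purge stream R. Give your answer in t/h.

817.1 t/h

N2 enters only via Q and leaves only via the purge: 1610×0.381 = 0.258×(N2 in T), and the separator passes all N2, so N2 in V = N2 in T = 2377.6 t/h.
monomer in V: m_A = 1610×0.619 + (1−0.258)·(1−0.501)·m_A, so m_A = 996.59/0.6297 = 1582.5 t/h.
T = (1−0.501)×1582.5 + 2377.6 = 3167.2 t/h.
Purge R = 0.258×3167.2 = 817.15 t/h.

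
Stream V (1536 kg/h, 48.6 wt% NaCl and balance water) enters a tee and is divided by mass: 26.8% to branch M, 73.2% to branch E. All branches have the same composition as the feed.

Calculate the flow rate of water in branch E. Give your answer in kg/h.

577.9 kg/h

Branch E total = 0.732×1536 = 1124.4 kg/h.
water in E = 0.514×1124.4 = 577.92 kg/h.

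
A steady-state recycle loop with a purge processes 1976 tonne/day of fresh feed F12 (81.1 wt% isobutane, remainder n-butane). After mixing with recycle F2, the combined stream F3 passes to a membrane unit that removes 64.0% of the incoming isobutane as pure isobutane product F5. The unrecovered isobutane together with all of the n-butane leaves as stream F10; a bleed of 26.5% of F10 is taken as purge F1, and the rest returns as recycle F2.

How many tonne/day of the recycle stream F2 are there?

n-butane enters only via F12 and leaves only via the purge: 1976×0.189 = 0.265×(n-butane in F10), and the membrane unit passes all n-butane, so n-butane in F3 = n-butane in F10 = 1409.3 tonne/day.
isobutane in F3: m_A = 1976×0.811 + (1−0.265)·(1−0.640)·m_A, so m_A = 1602.5/0.7354 = 2179.1 tonne/day.
F10 = (1−0.640)×2179.1 + 1409.3 = 2193.8 tonne/day.
Recycle F2 = (1−0.265)×2193.8 = 1612.4 tonne/day.

1612 tonne/day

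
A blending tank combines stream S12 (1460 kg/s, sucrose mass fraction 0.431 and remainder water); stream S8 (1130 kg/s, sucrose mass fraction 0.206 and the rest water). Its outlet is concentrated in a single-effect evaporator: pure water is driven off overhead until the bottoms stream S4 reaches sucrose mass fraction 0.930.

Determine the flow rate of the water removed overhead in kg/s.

sucrose entering = 1460×0.431 + 1130×0.206 = 862.04 kg/s.
All sucrose reports to S4, so S4 = 862.04/0.930 = 926.92 kg/s.
Total feed = 2590 kg/s; overhead = 2590 − 926.92 = 1663.1 kg/s.

1663 kg/s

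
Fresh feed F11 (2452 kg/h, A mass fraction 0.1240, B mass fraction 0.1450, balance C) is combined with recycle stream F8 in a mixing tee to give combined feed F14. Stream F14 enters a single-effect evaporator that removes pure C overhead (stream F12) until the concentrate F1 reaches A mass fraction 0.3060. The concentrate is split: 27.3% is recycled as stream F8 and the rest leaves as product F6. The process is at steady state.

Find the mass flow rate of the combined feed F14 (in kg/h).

Overall A balance (none leaves overhead): A in fresh feed = A in product, i.e. 2452×0.124 = (1−0.273)·F1·0.306.
F1 = 304.05/(0.306×0.727) = 1366.7 kg/h.
Recycle F8 = 0.273×1366.7 = 373.12 kg/h.
Combined feed F14 = 2452 + 373.12 = 2825.1 kg/h.

2825 kg/h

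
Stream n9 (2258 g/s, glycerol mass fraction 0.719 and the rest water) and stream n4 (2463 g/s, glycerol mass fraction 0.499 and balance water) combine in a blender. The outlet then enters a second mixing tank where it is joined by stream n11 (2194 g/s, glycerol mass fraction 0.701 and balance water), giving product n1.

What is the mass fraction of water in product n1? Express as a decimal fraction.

0.365

Overall, product flow = 6915 g/s.
water in = 2258×0.281 + 2463×0.501 + 2194×0.299 = 2524.5 g/s.
water fraction in n1 = 0.365.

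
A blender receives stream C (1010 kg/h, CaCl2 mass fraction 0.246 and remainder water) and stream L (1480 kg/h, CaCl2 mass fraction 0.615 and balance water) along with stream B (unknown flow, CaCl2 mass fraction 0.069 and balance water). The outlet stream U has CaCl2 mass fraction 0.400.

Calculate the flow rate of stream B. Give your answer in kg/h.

Let B be the unknown flow. Total out = 2490 + B.
CaCl2 balance: 1158.7 + 0.069·B = 0.400·(2490 + B)
(0.069 − 0.400)·B = 0.400×2490 − 1158.7 = -162.66
B = -162.66 / -0.331 = 491.42 kg/h

491.4 kg/h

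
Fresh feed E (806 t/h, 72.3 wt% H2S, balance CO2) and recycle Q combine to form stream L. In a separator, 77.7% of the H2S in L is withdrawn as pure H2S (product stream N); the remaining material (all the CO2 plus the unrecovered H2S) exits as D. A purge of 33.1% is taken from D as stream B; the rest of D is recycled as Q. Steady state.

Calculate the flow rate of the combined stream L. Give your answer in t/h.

CO2 enters only via E and leaves only via the purge: 806×0.277 = 0.331×(CO2 in D), and the separator passes all CO2, so CO2 in L = CO2 in D = 674.51 t/h.
H2S in L: m_A = 806×0.723 + (1−0.331)·(1−0.777)·m_A, so m_A = 582.74/0.8508 = 684.92 t/h.
L = 684.92 + 674.51 = 1359.4 t/h.

1359 t/h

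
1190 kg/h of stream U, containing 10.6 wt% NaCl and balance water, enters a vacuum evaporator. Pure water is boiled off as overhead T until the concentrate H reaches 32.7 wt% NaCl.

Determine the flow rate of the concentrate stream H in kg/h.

NaCl is conserved: 1190×0.106 = 126.14 kg/h all reports to the concentrate.
Concentrate = 126.14/(target fraction) = 385.75 kg/h.

385.7 kg/h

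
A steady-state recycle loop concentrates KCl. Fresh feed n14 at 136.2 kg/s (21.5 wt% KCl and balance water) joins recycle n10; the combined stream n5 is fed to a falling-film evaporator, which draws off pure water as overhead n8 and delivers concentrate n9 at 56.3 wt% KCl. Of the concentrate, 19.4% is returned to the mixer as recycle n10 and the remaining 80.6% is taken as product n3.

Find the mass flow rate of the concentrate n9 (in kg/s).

Overall KCl balance (none leaves overhead): KCl in fresh feed = KCl in product, i.e. 136.2×0.215 = (1−0.194)·n9·0.563.
n9 = 29.283/(0.563×0.806) = 64.532 kg/s.

64.53 kg/s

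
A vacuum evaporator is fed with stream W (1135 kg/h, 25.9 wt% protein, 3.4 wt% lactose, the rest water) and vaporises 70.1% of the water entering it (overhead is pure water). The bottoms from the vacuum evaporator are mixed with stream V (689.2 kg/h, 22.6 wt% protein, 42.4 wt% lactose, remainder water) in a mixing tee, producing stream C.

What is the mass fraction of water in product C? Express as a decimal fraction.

0.3814

Vapour removed = 0.701×0.707×1135 = 562.51 kg/h; concentrate = 572.49 kg/h.
water reaching the mixer = 239.93 (from concentrate) + 689.2×0.350 = 481.15 kg/h.
Product flow = 572.49 + 689.2 = 1261.7 kg/h; water fraction = 0.3814.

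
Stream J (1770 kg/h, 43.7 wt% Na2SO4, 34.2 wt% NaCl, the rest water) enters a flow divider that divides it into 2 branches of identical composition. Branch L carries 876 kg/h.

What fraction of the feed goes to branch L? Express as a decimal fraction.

Fraction to L = 876/1770 = 0.4949.

0.495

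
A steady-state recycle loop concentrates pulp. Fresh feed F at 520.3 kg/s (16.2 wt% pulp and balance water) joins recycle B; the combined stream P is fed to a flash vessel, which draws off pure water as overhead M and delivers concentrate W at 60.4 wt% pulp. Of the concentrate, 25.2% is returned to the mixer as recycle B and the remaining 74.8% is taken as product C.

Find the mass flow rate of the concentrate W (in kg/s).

Overall pulp balance (none leaves overhead): pulp in fresh feed = pulp in product, i.e. 520.3×0.162 = (1−0.252)·W·0.604.
W = 84.289/(0.604×0.748) = 186.57 kg/s.

186.6 kg/s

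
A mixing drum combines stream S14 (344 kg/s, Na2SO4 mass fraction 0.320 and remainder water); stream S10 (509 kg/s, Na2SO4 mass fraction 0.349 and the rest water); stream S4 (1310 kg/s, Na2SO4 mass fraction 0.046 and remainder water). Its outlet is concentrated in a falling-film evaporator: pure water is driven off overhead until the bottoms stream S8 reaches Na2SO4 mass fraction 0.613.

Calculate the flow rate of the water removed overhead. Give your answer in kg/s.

1595 kg/s

Na2SO4 entering = 344×0.320 + 509×0.349 + 1310×0.046 = 347.98 kg/s.
All Na2SO4 reports to S8, so S8 = 347.98/0.613 = 567.67 kg/s.
Total feed = 2163 kg/s; overhead = 2163 − 567.67 = 1595.3 kg/s.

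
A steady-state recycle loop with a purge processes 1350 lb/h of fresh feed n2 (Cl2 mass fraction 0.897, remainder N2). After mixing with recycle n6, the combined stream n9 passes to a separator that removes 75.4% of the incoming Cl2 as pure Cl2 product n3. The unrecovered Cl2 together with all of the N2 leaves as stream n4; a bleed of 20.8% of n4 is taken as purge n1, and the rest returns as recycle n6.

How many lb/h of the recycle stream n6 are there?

N2 enters only via n2 and leaves only via the purge: 1350×0.103 = 0.208×(N2 in n4), and the separator passes all N2, so N2 in n9 = N2 in n4 = 668.51 lb/h.
Cl2 in n9: m_A = 1350×0.897 + (1−0.208)·(1−0.754)·m_A, so m_A = 1211/0.8052 = 1504 lb/h.
n4 = (1−0.754)×1504 + 668.51 = 1038.5 lb/h.
Recycle n6 = (1−0.208)×1038.5 = 822.48 lb/h.

822.5 lb/h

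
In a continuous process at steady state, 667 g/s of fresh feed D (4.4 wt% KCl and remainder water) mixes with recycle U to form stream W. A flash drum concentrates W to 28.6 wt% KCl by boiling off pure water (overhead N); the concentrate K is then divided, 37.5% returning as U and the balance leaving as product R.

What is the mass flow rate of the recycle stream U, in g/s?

Overall KCl balance (none leaves overhead): KCl in fresh feed = KCl in product, i.e. 667×0.044 = (1−0.375)·K·0.286.
K = 29.348/(0.286×0.625) = 164.18 g/s.
Recycle U = 0.375×164.18 = 61.569 g/s.

61.57 g/s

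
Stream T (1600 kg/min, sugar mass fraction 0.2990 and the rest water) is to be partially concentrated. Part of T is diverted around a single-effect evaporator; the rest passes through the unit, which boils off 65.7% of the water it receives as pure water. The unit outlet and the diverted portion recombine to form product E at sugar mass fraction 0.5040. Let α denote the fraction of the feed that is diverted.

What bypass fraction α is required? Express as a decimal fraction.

0.117

All 1600×0.299 = 478.4 kg/min of sugar reaches E, so E = 478.4/0.504 = 949.21 kg/min and vapour = 650.79 kg/min.
The evaporator receives (1−α)·1600 of feed at 0.701 water and removes 0.657 of that water:
0.657×0.701×(1−α)×1600 = 650.79
(1−α) = 650.79/736.89 = 0.8832;  α = 0.1168.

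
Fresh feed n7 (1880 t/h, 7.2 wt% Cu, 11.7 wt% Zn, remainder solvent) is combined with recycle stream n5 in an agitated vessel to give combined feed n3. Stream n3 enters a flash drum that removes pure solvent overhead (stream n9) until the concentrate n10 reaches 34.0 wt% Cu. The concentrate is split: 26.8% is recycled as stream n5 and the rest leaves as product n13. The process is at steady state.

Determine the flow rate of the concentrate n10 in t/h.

543.9 t/h

Overall Cu balance (none leaves overhead): Cu in fresh feed = Cu in product, i.e. 1880×0.072 = (1−0.268)·n10·0.340.
n10 = 135.36/(0.340×0.732) = 543.88 t/h.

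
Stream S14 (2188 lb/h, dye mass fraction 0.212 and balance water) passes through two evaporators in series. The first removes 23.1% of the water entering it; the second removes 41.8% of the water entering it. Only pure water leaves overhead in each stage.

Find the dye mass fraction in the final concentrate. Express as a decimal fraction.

water in feed = 2188×0.788 = 1724.1 lb/h.
After stage 1: water left = (1−0.231)×1724.1 = 1325.9; stream total = 1789.7 lb/h.
After stage 2: water left = (1−0.418)×1325.9 = 771.65; final concentrate = 1235.5 lb/h.
dye fraction = 463.86/1235.5 = 0.375.

0.375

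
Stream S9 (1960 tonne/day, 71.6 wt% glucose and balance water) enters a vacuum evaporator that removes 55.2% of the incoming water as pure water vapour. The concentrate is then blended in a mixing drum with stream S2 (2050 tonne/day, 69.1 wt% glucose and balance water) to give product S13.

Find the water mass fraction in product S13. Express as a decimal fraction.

Vapour removed = 0.552×0.284×1960 = 307.27 tonne/day; concentrate = 1652.7 tonne/day.
water reaching the mixer = 249.37 (from concentrate) + 2050×0.309 = 882.82 tonne/day.
Product flow = 1652.7 + 2050 = 3702.7 tonne/day; water fraction = 0.238.

0.238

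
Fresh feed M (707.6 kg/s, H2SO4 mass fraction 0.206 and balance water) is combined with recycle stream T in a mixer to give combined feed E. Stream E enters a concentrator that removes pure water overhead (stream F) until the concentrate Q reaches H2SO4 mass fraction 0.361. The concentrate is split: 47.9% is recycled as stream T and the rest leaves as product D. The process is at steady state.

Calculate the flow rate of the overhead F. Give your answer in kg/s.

Overall H2SO4 balance (none leaves overhead): H2SO4 in fresh feed = H2SO4 in product, i.e. 707.6×0.206 = (1−0.479)·Q·0.361.
Q = 145.77/(0.361×0.521) = 775.02 kg/s.
Recycle T = 0.479×775.02 = 371.23 kg/s.
Combined feed E = 707.6 + 371.23 = 1078.8 kg/s.
Overhead F = E − Q = 1078.8 − 775.02 = 303.82 kg/s.

303.8 kg/s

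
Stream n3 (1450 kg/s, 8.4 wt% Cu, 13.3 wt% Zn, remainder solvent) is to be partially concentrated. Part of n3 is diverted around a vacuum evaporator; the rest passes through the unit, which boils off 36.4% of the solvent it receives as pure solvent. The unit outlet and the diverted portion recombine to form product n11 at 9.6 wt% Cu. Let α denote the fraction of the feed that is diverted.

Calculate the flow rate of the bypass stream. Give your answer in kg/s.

All 1450×0.084 = 121.8 kg/s of Cu reaches n11, so n11 = 121.8/0.096 = 1268.8 kg/s and vapour = 181.25 kg/s.
The evaporator receives (1−α)·1450 of feed at 0.783 solvent and removes 0.364 of that solvent:
0.364×0.783×(1−α)×1450 = 181.25
(1−α) = 181.25/413.27 = 0.4386;  α = 0.5614.
Bypass flow = 0.5614×1450 = 814.06 kg/s.

814.1 kg/s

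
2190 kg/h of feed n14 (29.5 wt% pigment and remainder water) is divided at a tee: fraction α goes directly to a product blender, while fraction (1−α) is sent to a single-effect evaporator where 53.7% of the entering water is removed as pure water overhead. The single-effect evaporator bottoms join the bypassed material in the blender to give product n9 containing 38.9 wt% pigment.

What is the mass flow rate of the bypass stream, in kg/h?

All 2190×0.295 = 646.05 kg/h of pigment reaches n9, so n9 = 646.05/0.389 = 1660.8 kg/h and vapour = 529.2 kg/h.
The evaporator receives (1−α)·2190 of feed at 0.705 water and removes 0.537 of that water:
0.537×0.705×(1−α)×2190 = 529.2
(1−α) = 529.2/829.1 = 0.6383;  α = 0.3617.
Bypass flow = 0.3617×2190 = 792.16 kg/h.

792.2 kg/h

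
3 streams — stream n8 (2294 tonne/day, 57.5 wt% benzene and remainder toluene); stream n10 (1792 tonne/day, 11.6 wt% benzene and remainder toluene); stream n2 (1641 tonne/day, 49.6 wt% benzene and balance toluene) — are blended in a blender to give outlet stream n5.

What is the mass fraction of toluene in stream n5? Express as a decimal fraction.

0.591

Total flow out = 2294 + 1792 + 1641 = 5727 tonne/day.
toluene in = 2294×0.425 + 1792×0.884 + 1641×0.504 = 3386.1 tonne/day.
toluene mass fraction in n5 = 3386.1/5727 = 0.591.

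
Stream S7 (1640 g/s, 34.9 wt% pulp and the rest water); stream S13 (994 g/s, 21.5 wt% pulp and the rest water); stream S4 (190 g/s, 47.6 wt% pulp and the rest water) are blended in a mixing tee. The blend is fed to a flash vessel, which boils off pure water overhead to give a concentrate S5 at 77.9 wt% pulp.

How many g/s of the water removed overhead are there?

pulp entering = 1640×0.349 + 994×0.215 + 190×0.476 = 876.51 g/s.
All pulp reports to S5, so S5 = 876.51/0.779 = 1125.2 g/s.
Total feed = 2824 g/s; overhead = 2824 − 1125.2 = 1698.8 g/s.

1699 g/s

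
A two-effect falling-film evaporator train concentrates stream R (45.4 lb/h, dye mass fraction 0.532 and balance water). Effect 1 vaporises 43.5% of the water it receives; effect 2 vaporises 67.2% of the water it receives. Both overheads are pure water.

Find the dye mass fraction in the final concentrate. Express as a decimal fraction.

water in feed = 45.4×0.468 = 21.247 lb/h.
After stage 1: water left = (1−0.435)×21.247 = 12.005; stream total = 36.157 lb/h.
After stage 2: water left = (1−0.672)×12.005 = 3.9375; final concentrate = 28.09 lb/h.
dye fraction = 24.153/28.09 = 0.860.

0.860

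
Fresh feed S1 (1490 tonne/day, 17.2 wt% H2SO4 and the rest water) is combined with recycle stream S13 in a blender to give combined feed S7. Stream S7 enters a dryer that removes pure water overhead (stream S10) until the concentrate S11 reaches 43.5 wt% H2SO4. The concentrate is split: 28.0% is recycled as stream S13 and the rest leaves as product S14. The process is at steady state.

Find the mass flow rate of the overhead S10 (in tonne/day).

900.9 tonne/day

Overall H2SO4 balance (none leaves overhead): H2SO4 in fresh feed = H2SO4 in product, i.e. 1490×0.172 = (1−0.280)·S11·0.435.
S11 = 256.28/(0.435×0.720) = 818.26 tonne/day.
Recycle S13 = 0.280×818.26 = 229.11 tonne/day.
Combined feed S7 = 1490 + 229.11 = 1719.1 tonne/day.
Overhead S10 = S7 − S11 = 1719.1 − 818.26 = 900.85 tonne/day.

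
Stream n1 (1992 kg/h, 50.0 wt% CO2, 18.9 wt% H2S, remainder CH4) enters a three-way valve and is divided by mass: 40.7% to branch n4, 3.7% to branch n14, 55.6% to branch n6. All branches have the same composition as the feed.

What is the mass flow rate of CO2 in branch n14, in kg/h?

Branch n14 total = 0.037×1992 = 73.704 kg/h.
CO2 in n14 = 0.500×73.704 = 36.852 kg/h.

36.85 kg/h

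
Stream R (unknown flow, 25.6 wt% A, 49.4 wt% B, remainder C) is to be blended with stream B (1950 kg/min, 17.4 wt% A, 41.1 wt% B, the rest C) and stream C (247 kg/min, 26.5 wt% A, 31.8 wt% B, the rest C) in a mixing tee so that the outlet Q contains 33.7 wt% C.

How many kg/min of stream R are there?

Let R be the unknown flow. Total out = 2197 + R.
C balance: 912.25 + 0.250·R = 0.337·(2197 + R)
(0.250 − 0.337)·R = 0.337×2197 − 912.25 = -171.86
R = -171.86 / -0.087 = 1975.4 kg/min

1975 kg/min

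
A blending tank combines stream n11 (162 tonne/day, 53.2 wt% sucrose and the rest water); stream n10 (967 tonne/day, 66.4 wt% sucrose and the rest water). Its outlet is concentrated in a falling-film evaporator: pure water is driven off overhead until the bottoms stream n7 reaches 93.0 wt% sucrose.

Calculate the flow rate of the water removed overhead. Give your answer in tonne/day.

sucrose entering = 162×0.532 + 967×0.664 = 728.27 tonne/day.
All sucrose reports to n7, so n7 = 728.27/0.930 = 783.09 tonne/day.
Total feed = 1129 tonne/day; overhead = 1129 − 783.09 = 345.91 tonne/day.

345.9 tonne/day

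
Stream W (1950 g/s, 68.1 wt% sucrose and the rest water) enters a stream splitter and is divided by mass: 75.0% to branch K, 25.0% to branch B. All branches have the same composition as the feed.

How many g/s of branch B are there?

487.5 g/s

Branch B flow = 0.250×1950 = 487.5 g/s.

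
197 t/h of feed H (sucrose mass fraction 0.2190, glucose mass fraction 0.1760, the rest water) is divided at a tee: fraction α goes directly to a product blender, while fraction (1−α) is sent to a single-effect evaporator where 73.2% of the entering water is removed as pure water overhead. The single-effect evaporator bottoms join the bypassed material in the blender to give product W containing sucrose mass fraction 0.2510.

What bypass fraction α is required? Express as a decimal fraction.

0.712

All 197×0.219 = 43.143 t/h of sucrose reaches W, so W = 43.143/0.251 = 171.88 t/h and vapour = 25.116 t/h.
The evaporator receives (1−α)·197 of feed at 0.605 water and removes 0.732 of that water:
0.732×0.605×(1−α)×197 = 25.116
(1−α) = 25.116/87.243 = 0.2879;  α = 0.7121.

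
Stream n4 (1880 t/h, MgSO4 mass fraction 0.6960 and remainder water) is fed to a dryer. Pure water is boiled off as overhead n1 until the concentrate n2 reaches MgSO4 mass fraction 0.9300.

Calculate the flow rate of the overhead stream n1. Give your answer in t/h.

473 t/h

MgSO4 is conserved: 1880×0.696 = 1308.5 t/h all reports to the concentrate.
Concentrate = 1308.5/(target fraction) = 1407 t/h.
Overhead = 1880 − 1407 = 473.03 t/h.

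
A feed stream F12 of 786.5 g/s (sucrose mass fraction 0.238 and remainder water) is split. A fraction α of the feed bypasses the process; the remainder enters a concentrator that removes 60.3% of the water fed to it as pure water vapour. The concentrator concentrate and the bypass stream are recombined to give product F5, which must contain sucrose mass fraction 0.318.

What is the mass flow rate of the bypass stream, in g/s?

355.9 g/s

All 786.5×0.238 = 187.19 g/s of sucrose reaches F5, so F5 = 187.19/0.318 = 588.64 g/s and vapour = 197.86 g/s.
The evaporator receives (1−α)·786.5 of feed at 0.762 water and removes 0.603 of that water:
0.603×0.762×(1−α)×786.5 = 197.86
(1−α) = 197.86/361.39 = 0.5475;  α = 0.4525.
Bypass flow = 0.4525×786.5 = 355.88 g/s.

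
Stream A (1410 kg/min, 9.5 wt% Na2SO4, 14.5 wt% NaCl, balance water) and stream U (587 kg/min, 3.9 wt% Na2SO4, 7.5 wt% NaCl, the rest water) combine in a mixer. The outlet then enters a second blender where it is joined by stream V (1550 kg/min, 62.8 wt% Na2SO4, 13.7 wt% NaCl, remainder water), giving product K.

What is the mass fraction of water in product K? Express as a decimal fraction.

0.551

Overall, product flow = 3547 kg/min.
water in = 1410×0.760 + 587×0.886 + 1550×0.235 = 1955.9 kg/min.
water fraction in K = 0.551.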